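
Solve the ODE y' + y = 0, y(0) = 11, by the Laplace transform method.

L{y'} + L{y} = 0. sY - 11 + Y = 0. Y(s+1) = 11. Y = 11/(s+1)

Final answer: y(t) = 11e^(-t)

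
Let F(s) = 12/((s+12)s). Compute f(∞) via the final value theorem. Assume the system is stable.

f(∞) = lim_{s→0} sF(s) = lim_{s→0} 12/(s+12) = 1

Final answer: 1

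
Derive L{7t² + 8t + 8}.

L{7t² + 8t + 8} = 7·2/s³ + 8/s² + 8/s = 14/s³ + 8/s² + 8/s

Final answer: 14/s³ + 8/s² + 8/s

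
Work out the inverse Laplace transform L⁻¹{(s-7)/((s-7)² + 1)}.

Using frequency shift, L⁻¹{(s-7)/((s-7)² + 1)} = e^(7t)·cos(t)

Final answer: e^(7t)·cos(t)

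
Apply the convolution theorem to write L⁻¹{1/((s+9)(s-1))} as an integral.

1/((s+9)(s-1)) = (1/(s+9))·(1/(s-1)) = L{e^(-9t)}·L{e^t}. So f(t) = e^(-9t)*e^t = ∫₀ᵗ e^(-9τ)·e^(t-τ) dτ

Final answer: ∫₀ᵗ e^(-9τ)·e^(t-τ) dτ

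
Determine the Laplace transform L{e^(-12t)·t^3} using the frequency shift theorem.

L{e^(at)·t^n} = n!/(s-a)^(n+1), so L{e^(-12t)·t^3} = 6/(s+12)^4

Final answer: 6/(s+12)^4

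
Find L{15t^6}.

L{t^n} = n!/s^(n+1). So L{15t^6} = 15·6!/s^7 = 10800/s^7

Final answer: 10800/s^7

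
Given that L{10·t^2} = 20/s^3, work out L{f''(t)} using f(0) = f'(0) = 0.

L{f''(t)} = s²F(s) - sf(0) - f'(0) = s²·20/s^3 - 0 - 0 = 20/s

Final answer: 20/s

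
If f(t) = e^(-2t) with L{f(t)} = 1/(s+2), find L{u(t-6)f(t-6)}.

Time shift theorem: L{u(t-a)f(t-a)} = e^(-as)F(s). Here a=6, F(s) = 1/(s+2), so L{u(t-6)f(t-6)} = e^(-6s)·1/(s+2)

Final answer: e^(-6s)·1/(s+2)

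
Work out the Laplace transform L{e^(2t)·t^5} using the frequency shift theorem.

L{e^(at)·t^n} = n!/(s-a)^(n+1), so L{e^(2t)·t^5} = 120/(s-2)^6

Final answer: 120/(s-2)^6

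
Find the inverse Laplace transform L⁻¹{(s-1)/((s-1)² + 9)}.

Using frequency shift, L⁻¹{(s-1)/((s-1)² + 9)} = e^t·cos(3t)

Final answer: e^t·cos(3t)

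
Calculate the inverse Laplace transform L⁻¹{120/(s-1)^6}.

L⁻¹{n!/(s-a)^(n+1)} = t^n·e^(at), so L⁻¹{120/(s-1)^6} = t^5·e^t

Final answer: t^5·e^t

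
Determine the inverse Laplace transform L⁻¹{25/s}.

L⁻¹{c/s} = c, so L⁻¹{25/s} = 25

Final answer: 25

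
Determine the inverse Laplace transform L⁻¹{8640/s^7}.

L⁻¹{n!/s^(n+1)} = t^n with n=6. So L⁻¹{720/s^7} = t^6, and L⁻¹{8640/s^7} = (8640/720)·t^6 = 12·t^6

Final answer: 12·t^6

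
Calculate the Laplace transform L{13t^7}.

L{13t^7} = 13 · L{t^7} = 13 · 5040/s^8 = 65520/s^8

Final answer: 65520/s^8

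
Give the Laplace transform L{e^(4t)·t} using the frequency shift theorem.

L{e^(at)·t^n} = n!/(s-a)^(n+1), so L{e^(4t)·t} = 1/(s-4)^2

Final answer: 1/(s-4)^2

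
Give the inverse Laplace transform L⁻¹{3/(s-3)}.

L⁻¹{1/(s-a)} = e^(at), so L⁻¹{1/(s-3)} = e^(3t), and L⁻¹{3/(s-3)} = 3·e^(3t)

Final answer: 3·e^(3t)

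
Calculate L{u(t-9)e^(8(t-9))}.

u(t-a)f(t-a) with f(t)=e^(8t). L{e^(8t)} = 1/(s-8). By time shift: e^(-9s)/(s-8)

Final answer: e^(-9s)/(s-8)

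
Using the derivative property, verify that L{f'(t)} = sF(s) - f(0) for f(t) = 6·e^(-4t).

f'(t) = -24e^(-4t). Direct: L{f'(t)} = -24/(s+4). Property: s·6/(s+4) - 6 = (6s - 6(s+4))/(s+4) = -24/(s+4). ✓

Final answer: -24/(s+4)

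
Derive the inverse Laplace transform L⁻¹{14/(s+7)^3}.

L⁻¹{n!/(s-a)^(n+1)} = t^n·e^(at) with n=2, a=-7. So L⁻¹{2/(s+7)^3} = t^2·e^(-7t), and L⁻¹{14/(s+7)^3} = (14/2)·t^2·e^(-7t) = 7·t^2·e^(-7t)

Final answer: 7·t^2·e^(-7t)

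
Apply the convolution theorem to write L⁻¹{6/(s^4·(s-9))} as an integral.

6/(s^4·(s-9)) = (6/s^4)·(1/(s-9)) = L{t^3}·L{e^(9t)}. So f(t) = t^3*e^(9t) = ∫₀ᵗ τ^3·e^(9(t-τ)) dτ

Final answer: ∫₀ᵗ τ^3·e^(9(t-τ)) dτ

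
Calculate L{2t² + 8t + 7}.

L{2t² + 8t + 7} = 2·2/s³ + 8/s² + 7/s = 4/s³ + 8/s² + 7/s

Final answer: 4/s³ + 8/s² + 7/s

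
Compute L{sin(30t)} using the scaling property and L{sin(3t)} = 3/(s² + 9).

Using L{f(at)} = (1/a)F(s/a) with a=10: L{sin(30t)} = (1/10) · 3/((s/10)² + 9) = (1/10) · 3·100/(s² + 900) = 30/(s² + 900)

Final answer: 30/(s² + 900)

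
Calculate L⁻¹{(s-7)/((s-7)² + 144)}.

Using frequency shift: L⁻¹{(s-a)/((s-a)² + b²)} = e^(at)cos(bt). Here a=7, b=12

Final answer: e^(7t)·cos(12t)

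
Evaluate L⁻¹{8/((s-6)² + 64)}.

Form: b/((s-a)² + b²) → e^(at)sin(bt). With a=6, b=8

Final answer: e^(6t)·sin(8t)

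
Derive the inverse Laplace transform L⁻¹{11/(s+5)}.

L⁻¹{1/(s-a)} = e^(at), so L⁻¹{1/(s+5)} = e^(-5t), and L⁻¹{11/(s+5)} = 11·e^(-5t)

Final answer: 11·e^(-5t)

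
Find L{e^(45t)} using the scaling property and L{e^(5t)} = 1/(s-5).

Using L{f(at)} = (1/a)F(s/a) with a=9 and f(t) = e^(5t): L{e^(45t)} = (1/9) · 1/((s/9)-5) = (1/9) · 9/(s-45) = 1/(s-45)

Final answer: 1/(s-45)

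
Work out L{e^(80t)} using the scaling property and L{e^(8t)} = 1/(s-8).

Using L{f(at)} = (1/a)F(s/a) with a=10 and f(t) = e^(8t): L{e^(80t)} = (1/10) · 1/((s/10)-8) = (1/10) · 10/(s-80) = 1/(s-80)

Final answer: 1/(s-80)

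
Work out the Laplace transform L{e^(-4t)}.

L{e^(at)} = 1/(s-a), so L{e^(-4t)} = 1/(s+4)

Final answer: 1/(s+4)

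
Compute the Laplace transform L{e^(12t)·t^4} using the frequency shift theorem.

L{e^(at)·t^n} = n!/(s-a)^(n+1), so L{e^(12t)·t^4} = 24/(s-12)^5

Final answer: 24/(s-12)^5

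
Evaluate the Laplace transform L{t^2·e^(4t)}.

L{t^n·e^(at)} = n!/(s-a)^(n+1), so L{t^2·e^(4t)} = 2/(s-4)^3

Final answer: 2/(s-4)^3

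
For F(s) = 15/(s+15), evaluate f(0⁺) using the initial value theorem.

f(0⁺) = lim_{s→∞} s·15/(s+15) = lim_{s→∞} 15s/(s+15) = 15

Final answer: 15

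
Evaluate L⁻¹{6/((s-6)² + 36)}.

Form: b/((s-a)² + b²) → e^(at)sin(bt). With a=6, b=6

Final answer: e^(6t)·sin(6t)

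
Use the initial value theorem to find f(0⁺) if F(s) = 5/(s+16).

f(0⁺) = lim_{s→∞} s·5/(s+16) = lim_{s→∞} 5s/(s+16) = 5

Final answer: 5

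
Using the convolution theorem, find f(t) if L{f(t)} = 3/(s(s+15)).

3/(s(s+15)) = (3/s)·(1/(s+15)) = L{3}·L{e^(-15t)}. By convolution, f(t) = 3*e^(-15t) = ∫₀ᵗ 3·e^(-15τ) dτ = 3·(1 - e^(-15t))/15

Final answer: 3·(1 - e^(-15t))/15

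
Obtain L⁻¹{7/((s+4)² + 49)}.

Form: b/((s-a)² + b²) → e^(at)sin(bt). With a=-4, b=7

Final answer: e^(-4t)·sin(7t)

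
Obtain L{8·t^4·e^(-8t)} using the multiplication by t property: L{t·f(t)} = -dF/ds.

Using L{t^n·e^(at)} = n!/(s-a)^(n+1), L{t^4·e^(-8t)} = 24/(s+8)^5, so L{8·t^4·e^(-8t)} = 8·24/(s+8)^5 = 192/(s+8)^5

Final answer: 192/(s+8)^5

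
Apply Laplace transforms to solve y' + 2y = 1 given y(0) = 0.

sY + 2Y = 1/s. Y = 1/(s(s+2)). Partial fractions: Y = 1/2/s - 1/2/(s+2)

Final answer: y(t) = 1/2(1 - e^(-2t))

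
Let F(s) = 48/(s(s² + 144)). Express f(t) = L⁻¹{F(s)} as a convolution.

48/(s(s² + 144)) = (1/s)·(48/(s² + 144)) = L{1}·L{4·sin(12t)}. So f(t) = 1*(4·sin(12t)) = ∫₀ᵗ 4·sin(12τ) dτ

Final answer: ∫₀ᵗ 4·sin(12τ) dτ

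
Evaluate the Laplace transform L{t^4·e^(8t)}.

L{t^n·e^(at)} = n!/(s-a)^(n+1), so L{t^4·e^(8t)} = 24/(s-8)^5

Final answer: 24/(s-8)^5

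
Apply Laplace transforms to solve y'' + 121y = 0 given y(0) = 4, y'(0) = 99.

L{y''} + 121L{y} = 0. s²Y - 4s - 99 + 121Y = 0. Y(s² + 121) = 4s + 99. Y = (4s + 99)/(s² + 121). Inverting: y(t) = 4cos(11t) + 9sin(11t)

Final answer: y(t) = 4cos(11t) + 9sin(11t)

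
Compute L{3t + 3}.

L{3t + 3} = 3·L{t} + 3·L{1} = 3/s² + 3/s

Final answer: 3/s² + 3/s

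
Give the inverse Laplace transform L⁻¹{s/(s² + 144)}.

L⁻¹{s/(s² + 144)} = cos(12t)

Final answer: cos(12t)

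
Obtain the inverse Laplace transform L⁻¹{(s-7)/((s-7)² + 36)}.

Using frequency shift, L⁻¹{(s-7)/((s-7)² + 36)} = e^(7t)·cos(6t)

Final answer: e^(7t)·cos(6t)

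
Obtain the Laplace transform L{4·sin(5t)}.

L{sin(ωt)} = ω/(s² + ω²), so L{sin(5t)} = 5/(s² + 25). Then L{4·sin(5t)} = 4·5/(s² + 25) = 20/(s² + 25)

Final answer: 20/(s² + 25)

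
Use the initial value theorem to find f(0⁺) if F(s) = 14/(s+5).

f(0⁺) = lim_{s→∞} s·14/(s+5) = lim_{s→∞} 14s/(s+5) = 14

Final answer: 14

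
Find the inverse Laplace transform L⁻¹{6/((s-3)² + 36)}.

Using frequency shift, L⁻¹{6/((s-3)² + 36)} = e^(3t)·sin(6t)

Final answer: e^(3t)·sin(6t)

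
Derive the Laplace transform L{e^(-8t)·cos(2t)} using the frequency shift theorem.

Frequency shift: L{e^(at)f(t)} = F(s-a). L{e^(-8t)·cos(2t)} = (s+8)/((s+8)² + 4)

Final answer: (s+8)/((s+8)² + 4)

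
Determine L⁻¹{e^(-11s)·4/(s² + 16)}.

L⁻¹{4/(s² + 16)} = sin(4t). By the time shift theorem, L⁻¹{e^(-as)F(s)} = u(t-a)f(t-a) with a=11, so L⁻¹{e^(-11s)·4/(s² + 16)} = u(t-11)·sin(4(t-11))

Final answer: u(t-11)·sin(4(t-11))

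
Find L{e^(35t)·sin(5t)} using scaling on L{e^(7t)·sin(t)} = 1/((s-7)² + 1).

Scaling with a=5: L{e^(35t)·sin(5t)} = (1/5) · 1/((s/5-7)² + 1). Simplifying: 5/((s-35)² + 25)

Final answer: 5/((s-35)² + 25)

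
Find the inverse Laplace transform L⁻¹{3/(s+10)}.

L⁻¹{1/(s-a)} = e^(at), so L⁻¹{1/(s+10)} = e^(-10t), and L⁻¹{3/(s+10)} = 3·e^(-10t)

Final answer: 3·e^(-10t)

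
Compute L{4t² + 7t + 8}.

L{4t² + 7t + 8} = 4·2/s³ + 7/s² + 8/s = 8/s³ + 7/s² + 8/s

Final answer: 8/s³ + 7/s² + 8/s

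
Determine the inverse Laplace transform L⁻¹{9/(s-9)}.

L⁻¹{1/(s-a)} = e^(at), so L⁻¹{1/(s-9)} = e^(9t), and L⁻¹{9/(s-9)} = 9·e^(9t)

Final answer: 9·e^(9t)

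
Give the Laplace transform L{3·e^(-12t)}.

L{e^(at)} = 1/(s-a), so L{e^(-12t)} = 1/(s+12). Then L{3·e^(-12t)} = 3/(s+12)

Final answer: 3/(s+12)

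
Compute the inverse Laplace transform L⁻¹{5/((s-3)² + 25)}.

Using frequency shift, L⁻¹{5/((s-3)² + 25)} = e^(3t)·sin(5t)

Final answer: e^(3t)·sin(5t)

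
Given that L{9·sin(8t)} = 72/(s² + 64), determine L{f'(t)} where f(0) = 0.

L{f'(t)} = s·F(s) - f(0) = s·72/(s² + 64) - 0 = 72s/(s² + 64)

Final answer: 72s/(s² + 64)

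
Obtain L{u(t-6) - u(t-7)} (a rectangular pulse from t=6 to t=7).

L{u(t-a)} = e^(-as)/s. L{u(t-6) - u(t-7)} = (e^(-6s) - e^(-7s))/s

Final answer: (e^(-6s) - e^(-7s))/s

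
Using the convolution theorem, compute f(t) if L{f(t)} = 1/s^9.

1/s^9 = (1/s)·(1/s^8) = L{1}·L{t^7/5040}. By convolution, f(t) = 1*t^7/5040 = ∫₀ᵗ 1·τ^7/5040 dτ = t^8/40320

Final answer: t^8/40320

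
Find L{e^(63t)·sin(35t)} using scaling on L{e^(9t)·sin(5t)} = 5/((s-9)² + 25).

Scaling with a=7: L{e^(63t)·sin(35t)} = (1/7) · 5/((s/7-9)² + 25). Simplifying: 35/((s-63)² + 1225)

Final answer: 35/((s-63)² + 1225)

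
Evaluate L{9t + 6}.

L{9t + 6} = 9·L{t} + 6·L{1} = 9/s² + 6/s

Final answer: 9/s² + 6/s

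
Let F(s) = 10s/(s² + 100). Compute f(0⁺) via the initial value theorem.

f(0⁺) = lim_{s→∞} s·10s/(s² + 100) = lim_{s→∞} 10s²/(s² + 100) = 10

Final answer: 10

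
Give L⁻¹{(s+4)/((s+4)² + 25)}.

Using frequency shift: L⁻¹{(s-a)/((s-a)² + b²)} = e^(at)cos(bt). Here a=-4, b=5

Final answer: e^(-4t)·cos(5t)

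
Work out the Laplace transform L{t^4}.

L{t^n} = n!/s^(n+1), so L{t^4} = 24/s^5

Final answer: 24/s^5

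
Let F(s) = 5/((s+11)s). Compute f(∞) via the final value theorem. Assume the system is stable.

f(∞) = lim_{s→0} sF(s) = lim_{s→0} 5/(s+11) = 5/11

Final answer: 5/11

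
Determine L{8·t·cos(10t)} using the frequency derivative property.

L{cos(10t)} = s/(s² + 100). Derivative: d/ds[s/(s² + 100)] = [(s² + 100) - s·2s]/(s² + 100)² = (100 - s²)/(s² + 100)². So L{t·cos(10t)} = -F'(s) = (s² - 100)/(s² + 100)². Then L{8·t·cos(10t)} = 8·(s² - 100)/(s² + 100)²

Final answer: 8·(s² - 100)/(s² + 100)²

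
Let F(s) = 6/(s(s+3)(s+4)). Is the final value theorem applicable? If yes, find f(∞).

Poles of sF(s) = 6/((s+3)(s+4)) are at s = -3 and s = -4, both in the left half-plane. Theorem applies. f(∞) = lim_{s→0} sF(s) = 6/(3·4) = 1/2

Final answer: 1/2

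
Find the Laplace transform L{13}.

L{13} = 13 · L{1} = 13/s

Final answer: 13/s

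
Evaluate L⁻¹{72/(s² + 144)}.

This is the form c·a/(s² + a²) with a = 12, c = 6. L⁻¹ = 6·sin(12t)

Final answer: 6·sin(12t)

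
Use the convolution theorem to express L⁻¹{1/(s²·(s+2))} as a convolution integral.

1/(s²·(s+2)) = (1/s^2)·(1/(s+2)) = L{t}·L{e^(-2t)}. So f(t) = t*e^(-2t) = ∫₀ᵗ τ·e^(-2(t-τ)) dτ

Final answer: ∫₀ᵗ τ·e^(-2(t-τ)) dτ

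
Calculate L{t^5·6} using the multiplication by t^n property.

L{6} = 6/s. d^1/ds^1[1/s] = -1/s². d^2/ds^2[1/s] = 2/s^3. d^3/ds^3[1/s] = -6/s^4. d^4/ds^4[1/s] = 24/s^5. d^5/ds^5[1/s] = -120/s^6. So L{t^5} = (-1)^{5}·-120/s^6 = 120/s^6. Then L{t^5·6} = 6·120/s^6 = 720/s^6

Final answer: 720/s^6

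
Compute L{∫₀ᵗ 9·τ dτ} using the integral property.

L{∫₀ᵗ f(τ)dτ} = F(s)/s with f(t) = 9t. F(s) = 9/s^2, so L{∫₀ᵗ 9·τ dτ} = (9/s^2)/s = 9/s^3. (Check: ∫₀ᵗ 9·τ dτ = 9t^2/2.)

Final answer: 9/s^3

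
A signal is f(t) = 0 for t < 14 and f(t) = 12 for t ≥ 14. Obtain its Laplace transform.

f(t) = 12·u(t-14). L{u(t-14)} = e^(-14s)/s, so L{f(t)} = 12·e^(-14s)/s

Final answer: 12·e^(-14s)/s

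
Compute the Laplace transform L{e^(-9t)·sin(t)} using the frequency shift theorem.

Frequency shift: L{e^(at)f(t)} = F(s-a). L{e^(-9t)·sin(t)} = 1/((s+9)² + 1)

Final answer: 1/((s+9)² + 1)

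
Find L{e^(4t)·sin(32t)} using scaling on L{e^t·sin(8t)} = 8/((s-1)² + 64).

Scaling with a=4: L{e^(4t)·sin(32t)} = (1/4) · 8/((s/4-1)² + 64). Simplifying: 32/((s-4)² + 1024)

Final answer: 32/((s-4)² + 1024)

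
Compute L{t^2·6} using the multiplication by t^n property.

L{6} = 6/s. d^1/ds^1[1/s] = -1/s². d^2/ds^2[1/s] = 2/s^3. So L{t^2} = (-1)^{2}·2/s^3 = 2/s^3. Then L{t^2·6} = 6·2/s^3 = 12/s^3

Final answer: 12/s^3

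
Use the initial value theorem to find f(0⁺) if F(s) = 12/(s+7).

f(0⁺) = lim_{s→∞} s·12/(s+7) = lim_{s→∞} 12s/(s+7) = 12

Final answer: 12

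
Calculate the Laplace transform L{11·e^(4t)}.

L{e^(at)} = 1/(s-a), so L{e^(4t)} = 1/(s-4). Then L{11·e^(4t)} = 11/(s-4)

Final answer: 11/(s-4)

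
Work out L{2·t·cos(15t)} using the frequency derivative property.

L{cos(15t)} = s/(s² + 225). Derivative: d/ds[s/(s² + 225)] = [(s² + 225) - s·2s]/(s² + 225)² = (225 - s²)/(s² + 225)². So L{t·cos(15t)} = -F'(s) = (s² - 225)/(s² + 225)². Then L{2·t·cos(15t)} = 2·(s² - 225)/(s² + 225)²

Final answer: 2·(s² - 225)/(s² + 225)²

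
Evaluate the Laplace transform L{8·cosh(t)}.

L{cosh(ωt)} = s/(s² - ω²), so L{cosh(t)} = s/(s² - 1). Then L{8·cosh(t)} = 8·s/(s² - 1) = 8s/(s² - 1)

Final answer: 8s/(s² - 1)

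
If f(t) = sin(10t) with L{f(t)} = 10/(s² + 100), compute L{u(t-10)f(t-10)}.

Time shift theorem: L{u(t-a)f(t-a)} = e^(-as)F(s). Here a=10, F(s) = 10/(s² + 100), so L{u(t-10)f(t-10)} = e^(-10s)·10/(s² + 100)

Final answer: e^(-10s)·10/(s² + 100)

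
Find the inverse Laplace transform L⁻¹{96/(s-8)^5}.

L⁻¹{n!/(s-a)^(n+1)} = t^n·e^(at) with n=4, a=8. So L⁻¹{24/(s-8)^5} = t^4·e^(8t), and L⁻¹{96/(s-8)^5} = (96/24)·t^4·e^(8t) = 4·t^4·e^(8t)

Final answer: 4·t^4·e^(8t)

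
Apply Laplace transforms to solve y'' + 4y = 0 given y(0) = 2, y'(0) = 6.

L{y''} + 4L{y} = 0. s²Y - 2s - 6 + 4Y = 0. Y(s² + 4) = 2s + 6. Y = (2s + 6)/(s² + 4). Inverting: y(t) = 2cos(2t) + 3sin(2t)

Final answer: y(t) = 2cos(2t) + 3sin(2t)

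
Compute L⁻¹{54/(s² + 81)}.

This is the form c·a/(s² + a²) with a = 9, c = 6. L⁻¹ = 6·sin(9t)

Final answer: 6·sin(9t)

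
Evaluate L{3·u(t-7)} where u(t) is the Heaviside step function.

L{u(t-a)} = e^(-as)/s. Here a=7, so L{u(t-7)} = e^(-7s)/s, and L{3·u(t-7)} = 3·e^(-7s)/s

Final answer: 3·e^(-7s)/s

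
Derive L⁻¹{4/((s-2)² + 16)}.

Form: b/((s-a)² + b²) → e^(at)sin(bt). With a=2, b=4

Final answer: e^(2t)·sin(4t)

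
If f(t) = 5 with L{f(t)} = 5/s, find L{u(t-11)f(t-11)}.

Time shift theorem: L{u(t-a)f(t-a)} = e^(-as)F(s). Here a=11, F(s) = 5/s, so L{u(t-11)f(t-11)} = e^(-11s)·5/s

Final answer: e^(-11s)·5/s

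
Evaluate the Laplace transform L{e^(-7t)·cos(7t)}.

L{e^(at)·cos(ωt)} = (s-a)/((s-a)² + ω²), so L{e^(-7t)·cos(7t)} = (s+7)/((s+7)² + 49)

Final answer: (s+7)/((s+7)² + 49)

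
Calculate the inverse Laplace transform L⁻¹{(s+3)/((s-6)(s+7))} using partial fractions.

Using partial fractions, f(t) = (9e^(6t) + 4e^(-7t))/13

Final answer: (9e^(6t) + 4e^(-7t))/13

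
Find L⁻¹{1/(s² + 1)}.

This is the form c·a/(s² + a²) with a = 1. L⁻¹ = sin(t)

Final answer: sin(t)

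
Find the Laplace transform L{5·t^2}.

L{t^n} = n!/s^(n+1), so L{t^2} = 2/s^3. Then L{5·t^2} = 5·2/s^3 = 10/s^3

Final answer: 10/s^3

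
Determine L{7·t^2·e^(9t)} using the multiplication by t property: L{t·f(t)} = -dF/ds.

Using L{t^n·e^(at)} = n!/(s-a)^(n+1), L{t^2·e^(9t)} = 2/(s-9)^3, so L{7·t^2·e^(9t)} = 7·2/(s-9)^3 = 14/(s-9)^3

Final answer: 14/(s-9)^3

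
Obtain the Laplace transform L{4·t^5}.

L{t^n} = n!/s^(n+1), so L{t^5} = 120/s^6. Then L{4·t^5} = 4·120/s^6 = 480/s^6

Final answer: 480/s^6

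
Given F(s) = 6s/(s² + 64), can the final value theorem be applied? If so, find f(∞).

The final value theorem requires all poles of sF(s) in the left half-plane. sF(s) = 6s²/(s² + 64) has poles at s = ±8i (imaginary axis). Theorem does NOT apply (oscillatory system).

Final answer: Not applicable (oscillatory)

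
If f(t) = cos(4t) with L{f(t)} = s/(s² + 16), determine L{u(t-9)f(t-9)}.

Time shift theorem: L{u(t-a)f(t-a)} = e^(-as)F(s). Here a=9, F(s) = s/(s² + 16), so L{u(t-9)f(t-9)} = e^(-9s)·s/(s² + 16)

Final answer: e^(-9s)·s/(s² + 16)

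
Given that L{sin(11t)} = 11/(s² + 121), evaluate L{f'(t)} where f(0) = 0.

L{f'(t)} = s·F(s) - f(0) = s·11/(s² + 121) - 0 = 11s/(s² + 121)

Final answer: 11s/(s² + 121)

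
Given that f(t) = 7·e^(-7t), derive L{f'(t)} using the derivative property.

f(0) = 7, F(s) = 7/(s+7). L{f'(t)} = s·F(s) - f(0) = 7s/(s+7) - 7 = (7s - 7(s+7))/(s+7) = -49/(s+7)

Final answer: -49/(s+7)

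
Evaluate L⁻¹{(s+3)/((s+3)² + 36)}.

Using frequency shift: L⁻¹{(s-a)/((s-a)² + b²)} = e^(at)cos(bt). Here a=-3, b=6

Final answer: e^(-3t)·cos(6t)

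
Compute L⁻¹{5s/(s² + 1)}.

This is the form c·s/(s² + a²) with a = 1, c = 5. L⁻¹ = 5·cos(t)

Final answer: 5·cos(t)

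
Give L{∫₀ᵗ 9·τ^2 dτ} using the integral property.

L{∫₀ᵗ f(τ)dτ} = F(s)/s with f(t) = 9t^2. F(s) = 18/s^3, so L{∫₀ᵗ 9·τ^2 dτ} = (18/s^3)/s = 18/s^4. (Check: ∫₀ᵗ 9·τ^2 dτ = 9t^3/3.)

Final answer: 18/s^4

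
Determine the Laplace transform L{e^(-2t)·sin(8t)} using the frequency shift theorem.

Frequency shift: L{e^(at)f(t)} = F(s-a). L{e^(-2t)·sin(8t)} = 8/((s+2)² + 64)

Final answer: 8/((s+2)² + 64)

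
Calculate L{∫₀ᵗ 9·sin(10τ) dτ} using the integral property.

L{∫₀ᵗ f(τ)dτ} = F(s)/s with F(s) = 90/(s² + 100), so the result is (90/(s² + 100))/s = 90/(s(s² + 100))

Final answer: 90/(s(s² + 100))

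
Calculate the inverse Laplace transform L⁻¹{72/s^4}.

L⁻¹{n!/s^(n+1)} = t^n with n=3. So L⁻¹{6/s^4} = t^3, and L⁻¹{72/s^4} = (72/6)·t^3 = 12·t^3

Final answer: 12·t^3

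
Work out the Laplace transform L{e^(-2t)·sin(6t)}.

L{e^(at)·sin(ωt)} = ω/((s-a)² + ω²), so L{e^(-2t)·sin(6t)} = 6/((s+2)² + 36)

Final answer: 6/((s+2)² + 36)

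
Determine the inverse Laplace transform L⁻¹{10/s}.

L⁻¹{c/s} = c, so L⁻¹{10/s} = 10

Final answer: 10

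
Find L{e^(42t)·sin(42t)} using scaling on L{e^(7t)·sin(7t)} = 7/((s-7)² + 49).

Scaling with a=6: L{e^(42t)·sin(42t)} = (1/6) · 7/((s/6-7)² + 49). Simplifying: 42/((s-42)² + 1764)

Final answer: 42/((s-42)² + 1764)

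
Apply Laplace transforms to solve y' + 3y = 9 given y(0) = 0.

sY + 3Y = 9/s. Y = 9/(s(s+3)). Partial fractions: Y = 3/s - 3/(s+3)

Final answer: y(t) = 3(1 - e^(-3t))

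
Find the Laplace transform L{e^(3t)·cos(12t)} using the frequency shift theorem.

Frequency shift: L{e^(at)f(t)} = F(s-a). L{e^(3t)·cos(12t)} = (s-3)/((s-3)² + 144)

Final answer: (s-3)/((s-3)² + 144)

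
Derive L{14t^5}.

L{t^n} = n!/s^(n+1). So L{14t^5} = 14·5!/s^6 = 1680/s^6

Final answer: 1680/s^6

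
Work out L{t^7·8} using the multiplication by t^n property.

L{8} = 8/s. d^1/ds^1[1/s] = -1/s². d^2/ds^2[1/s] = 2/s^3. d^3/ds^3[1/s] = -6/s^4. d^4/ds^4[1/s] = 24/s^5. d^5/ds^5[1/s] = -120/s^6. d^6/ds^6[1/s] = 720/s^7. d^7/ds^7[1/s] = -5040/s^8. So L{t^7} = (-1)^{7}·-5040/s^8 = 5040/s^8. Then L{t^7·8} = 8·5040/s^8 = 40320/s^8

Final answer: 40320/s^8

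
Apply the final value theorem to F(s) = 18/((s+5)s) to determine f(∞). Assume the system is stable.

f(∞) = lim_{s→0} sF(s) = lim_{s→0} 18/(s+5) = 18/5

Final answer: 18/5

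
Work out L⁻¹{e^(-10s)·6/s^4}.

L⁻¹{6/s^4} = t^3. By the time shift theorem, L⁻¹{e^(-as)F(s)} = u(t-a)f(t-a) with a=10, so L⁻¹{e^(-10s)·6/s^4} = u(t-10)·(t-10)^3

Final answer: u(t-10)·(t-10)^3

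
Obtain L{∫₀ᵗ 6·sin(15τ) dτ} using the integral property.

L{∫₀ᵗ f(τ)dτ} = F(s)/s with F(s) = 90/(s² + 225), so the result is (90/(s² + 225))/s = 90/(s(s² + 225))

Final answer: 90/(s(s² + 225))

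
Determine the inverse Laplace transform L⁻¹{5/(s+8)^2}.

L⁻¹{n!/(s-a)^(n+1)} = t^n·e^(at) with n=1, a=-8. So L⁻¹{1/(s+8)^2} = t·e^(-8t), and L⁻¹{5/(s+8)^2} = (5/1)·t·e^(-8t) = 5·t·e^(-8t)

Final answer: 5·t·e^(-8t)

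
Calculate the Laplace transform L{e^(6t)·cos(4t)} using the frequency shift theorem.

Frequency shift: L{e^(at)f(t)} = F(s-a). L{e^(6t)·cos(4t)} = (s-6)/((s-6)² + 16)

Final answer: (s-6)/((s-6)² + 16)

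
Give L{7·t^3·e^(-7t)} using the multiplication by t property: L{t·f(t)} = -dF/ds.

Using L{t^n·e^(at)} = n!/(s-a)^(n+1), L{t^3·e^(-7t)} = 6/(s+7)^4, so L{7·t^3·e^(-7t)} = 7·6/(s+7)^4 = 42/(s+7)^4

Final answer: 42/(s+7)^4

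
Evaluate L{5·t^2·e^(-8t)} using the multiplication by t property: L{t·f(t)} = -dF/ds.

Using L{t^n·e^(at)} = n!/(s-a)^(n+1), L{t^2·e^(-8t)} = 2/(s+8)^3, so L{5·t^2·e^(-8t)} = 5·2/(s+8)^3 = 10/(s+8)^3

Final answer: 10/(s+8)^3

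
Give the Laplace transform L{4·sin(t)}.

L{sin(ωt)} = ω/(s² + ω²), so L{sin(t)} = 1/(s² + 1). Then L{4·sin(t)} = 4·1/(s² + 1) = 4/(s² + 1)

Final answer: 4/(s² + 1)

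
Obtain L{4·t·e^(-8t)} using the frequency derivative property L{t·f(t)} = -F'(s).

L{e^(-8t)} = 1/(s+8). By frequency derivative: L{t·e^(-8t)} = -d/ds[1/(s+8)] = -(-1)/(s+8)² = 1/(s+8)². Then L{4·t·e^(-8t)} = 4·1/(s+8)² = 4/(s+8)²

Final answer: 4/(s+8)²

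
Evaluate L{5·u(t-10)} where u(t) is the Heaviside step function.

L{u(t-a)} = e^(-as)/s. Here a=10, so L{u(t-10)} = e^(-10s)/s, and L{5·u(t-10)} = 5·e^(-10s)/s

Final answer: 5·e^(-10s)/s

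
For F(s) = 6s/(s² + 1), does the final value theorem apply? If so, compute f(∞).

The final value theorem requires all poles of sF(s) in the left half-plane. sF(s) = 6s²/(s² + 1) has poles at s = ±1i (imaginary axis). Theorem does NOT apply (oscillatory system).

Final answer: Not applicable (oscillatory)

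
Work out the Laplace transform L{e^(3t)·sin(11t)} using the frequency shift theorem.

Frequency shift: L{e^(at)f(t)} = F(s-a). L{e^(3t)·sin(11t)} = 11/((s-3)² + 121)

Final answer: 11/((s-3)² + 121)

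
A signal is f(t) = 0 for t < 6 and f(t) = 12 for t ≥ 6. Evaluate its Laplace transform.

f(t) = 12·u(t-6). L{u(t-6)} = e^(-6s)/s, so L{f(t)} = 12·e^(-6s)/s

Final answer: 12·e^(-6s)/s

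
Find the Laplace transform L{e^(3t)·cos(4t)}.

L{e^(at)·cos(ωt)} = (s-a)/((s-a)² + ω²), so L{e^(3t)·cos(4t)} = (s-3)/((s-3)² + 16)

Final answer: (s-3)/((s-3)² + 16)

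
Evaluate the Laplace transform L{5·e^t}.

L{e^(at)} = 1/(s-a), so L{e^t} = 1/(s-1). Then L{5·e^t} = 5/(s-1)

Final answer: 5/(s-1)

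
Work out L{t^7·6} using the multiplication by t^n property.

L{6} = 6/s. d^1/ds^1[1/s] = -1/s². d^2/ds^2[1/s] = 2/s^3. d^3/ds^3[1/s] = -6/s^4. d^4/ds^4[1/s] = 24/s^5. d^5/ds^5[1/s] = -120/s^6. d^6/ds^6[1/s] = 720/s^7. d^7/ds^7[1/s] = -5040/s^8. So L{t^7} = (-1)^{7}·-5040/s^8 = 5040/s^8. Then L{t^7·6} = 6·5040/s^8 = 30240/s^8

Final answer: 30240/s^8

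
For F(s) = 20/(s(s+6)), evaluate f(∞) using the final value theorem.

f(∞) = lim_{s→0} s·20/(s(s+6)) = lim_{s→0} 20/(s+6) = 20/6 = 10/3

Final answer: 10/3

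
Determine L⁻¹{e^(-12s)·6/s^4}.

L⁻¹{6/s^4} = t^3. By the time shift theorem, L⁻¹{e^(-as)F(s)} = u(t-a)f(t-a) with a=12, so L⁻¹{e^(-12s)·6/s^4} = u(t-12)·(t-12)^3

Final answer: u(t-12)·(t-12)^3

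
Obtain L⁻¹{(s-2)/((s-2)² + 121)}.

Using frequency shift: L⁻¹{(s-a)/((s-a)² + b²)} = e^(at)cos(bt). Here a=2, b=11

Final answer: e^(2t)·cos(11t)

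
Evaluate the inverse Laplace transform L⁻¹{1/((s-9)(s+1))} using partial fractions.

Decompose: A/(s-9) + B/(s+1). A = 1/10, B = -1/10. f(t) = (e^(9t) - e^(-t))/10

Final answer: (e^(9t) - e^(-t))/10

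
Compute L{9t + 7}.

L{9t + 7} = 9·L{t} + 7·L{1} = 9/s² + 7/s

Final answer: 9/s² + 7/s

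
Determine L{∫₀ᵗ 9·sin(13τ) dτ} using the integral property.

L{∫₀ᵗ f(τ)dτ} = F(s)/s with F(s) = 117/(s² + 169), so the result is (117/(s² + 169))/s = 117/(s(s² + 169))

Final answer: 117/(s(s² + 169))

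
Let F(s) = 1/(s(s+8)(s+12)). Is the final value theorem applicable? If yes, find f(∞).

Poles of sF(s) = 1/((s+8)(s+12)) are at s = -8 and s = -12, both in the left half-plane. Theorem applies. f(∞) = lim_{s→0} sF(s) = 1/(8·12) = 1/96

Final answer: 1/96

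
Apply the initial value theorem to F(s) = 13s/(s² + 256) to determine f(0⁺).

f(0⁺) = lim_{s→∞} s·13s/(s² + 256) = lim_{s→∞} 13s²/(s² + 256) = 13

Final answer: 13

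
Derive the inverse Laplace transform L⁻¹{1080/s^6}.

L⁻¹{n!/s^(n+1)} = t^n with n=5. So L⁻¹{120/s^6} = t^5, and L⁻¹{1080/s^6} = (1080/120)·t^5 = 9·t^5

Final answer: 9·t^5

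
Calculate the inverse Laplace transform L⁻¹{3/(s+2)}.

L⁻¹{1/(s-a)} = e^(at), so L⁻¹{1/(s+2)} = e^(-2t), and L⁻¹{3/(s+2)} = 3·e^(-2t)

Final answer: 3·e^(-2t)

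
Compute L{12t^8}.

L{t^n} = n!/s^(n+1). So L{12t^8} = 12·8!/s^9 = 483840/s^9

Final answer: 483840/s^9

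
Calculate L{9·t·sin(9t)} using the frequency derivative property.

L{sin(9t)} = 9/(s² + 81). By L{t·f(t)} = -F'(s): -d/ds[9/(s² + 81)] = -(9)·(-2s)/(s² + 81)² = 18s/(s² + 81)². Then L{9·t·sin(9t)} = 9·18s/(s² + 81)² = 162s/(s² + 81)²

Final answer: 162s/(s² + 81)²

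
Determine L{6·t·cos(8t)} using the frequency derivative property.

L{cos(8t)} = s/(s² + 64). Derivative: d/ds[s/(s² + 64)] = [(s² + 64) - s·2s]/(s² + 64)² = (64 - s²)/(s² + 64)². So L{t·cos(8t)} = -F'(s) = (s² - 64)/(s² + 64)². Then L{6·t·cos(8t)} = 6·(s² - 64)/(s² + 64)²

Final answer: 6·(s² - 64)/(s² + 64)²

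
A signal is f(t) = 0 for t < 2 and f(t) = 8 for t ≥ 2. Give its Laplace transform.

f(t) = 8·u(t-2). L{u(t-2)} = e^(-2s)/s, so L{f(t)} = 8·e^(-2s)/s

Final answer: 8·e^(-2s)/s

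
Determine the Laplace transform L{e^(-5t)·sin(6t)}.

L{e^(at)·sin(ωt)} = ω/((s-a)² + ω²), so L{e^(-5t)·sin(6t)} = 6/((s+5)² + 36)

Final answer: 6/((s+5)² + 36)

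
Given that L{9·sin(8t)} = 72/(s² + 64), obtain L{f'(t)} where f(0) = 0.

L{f'(t)} = s·F(s) - f(0) = s·72/(s² + 64) - 0 = 72s/(s² + 64)

Final answer: 72s/(s² + 64)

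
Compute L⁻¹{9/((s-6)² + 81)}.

Form: b/((s-a)² + b²) → e^(at)sin(bt). With a=6, b=9

Final answer: e^(6t)·sin(9t)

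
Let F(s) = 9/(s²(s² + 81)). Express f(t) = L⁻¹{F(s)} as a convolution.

9/(s²(s² + 81)) = (1/s²)·(9/(s² + 81)) = L{t}·L{sin(9t)}. So f(t) = t*(sin(9t)) = ∫₀ᵗ τ·sin(9(t-τ)) dτ

Final answer: ∫₀ᵗ τ·sin(9(t-τ)) dτ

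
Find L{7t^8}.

L{t^n} = n!/s^(n+1). So L{7t^8} = 7·8!/s^9 = 282240/s^9

Final answer: 282240/s^9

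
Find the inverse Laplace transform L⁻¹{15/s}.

L⁻¹{c/s} = c, so L⁻¹{15/s} = 15

Final answer: 15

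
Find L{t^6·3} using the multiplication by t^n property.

L{3} = 3/s. d^1/ds^1[1/s] = -1/s². d^2/ds^2[1/s] = 2/s^3. d^3/ds^3[1/s] = -6/s^4. d^4/ds^4[1/s] = 24/s^5. d^5/ds^5[1/s] = -120/s^6. d^6/ds^6[1/s] = 720/s^7. So L{t^6} = (-1)^{6}·720/s^7 = 720/s^7. Then L{t^6·3} = 3·720/s^7 = 2160/s^7

Final answer: 2160/s^7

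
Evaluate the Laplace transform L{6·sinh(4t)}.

L{sinh(ωt)} = ω/(s² - ω²), so L{sinh(4t)} = 4/(s² - 16). Then L{6·sinh(4t)} = 6·4/(s² - 16) = 24/(s² - 16)

Final answer: 24/(s² - 16)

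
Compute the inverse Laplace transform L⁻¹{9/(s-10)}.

L⁻¹{1/(s-a)} = e^(at), so L⁻¹{1/(s-10)} = e^(10t), and L⁻¹{9/(s-10)} = 9·e^(10t)

Final answer: 9·e^(10t)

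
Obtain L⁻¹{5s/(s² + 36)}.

This is the form c·s/(s² + a²) with a = 6, c = 5. L⁻¹ = 5·cos(6t)

Final answer: 5·cos(6t)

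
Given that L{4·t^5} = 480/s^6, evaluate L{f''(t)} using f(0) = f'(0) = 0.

L{f''(t)} = s²F(s) - sf(0) - f'(0) = s²·480/s^6 - 0 - 0 = 480/s^4

Final answer: 480/s^4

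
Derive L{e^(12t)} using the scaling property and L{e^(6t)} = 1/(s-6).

Using L{f(at)} = (1/a)F(s/a) with a=2 and f(t) = e^(6t): L{e^(12t)} = (1/2) · 1/((s/2)-6) = (1/2) · 2/(s-12) = 1/(s-12)

Final answer: 1/(s-12)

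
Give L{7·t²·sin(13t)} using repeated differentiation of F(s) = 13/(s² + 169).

F(s) = 13/(s² + 169). F'(s) = -26s/(s² + 169)². F''(s) = -26(169 - 3s²)/(s² + 169)³ = (78s² - 4394)/(s² + 169)³. So L{t²·sin(13t)} = (-1)² F''(s) = (78s² - 4394)/(s² + 169)³. Then L{7·t²·sin(13t)} = 7·(78s² - 4394)/(s² + 169)³ = (546s² - 30758)/(s² + 169)³

Final answer: (546s² - 30758)/(s² + 169)³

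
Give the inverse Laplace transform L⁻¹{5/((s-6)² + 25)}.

Using frequency shift, L⁻¹{5/((s-6)² + 25)} = e^(6t)·sin(5t)

Final answer: e^(6t)·sin(5t)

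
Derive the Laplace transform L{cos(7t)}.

L{cos(ωt)} = s/(s² + ω²), so L{cos(7t)} = s/(s² + 49)

Final answer: s/(s² + 49)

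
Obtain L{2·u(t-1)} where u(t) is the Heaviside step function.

L{u(t-a)} = e^(-as)/s. Here a=1, so L{u(t-1)} = e^(-s)/s, and L{2·u(t-1)} = 2·e^(-s)/s

Final answer: 2·e^(-s)/s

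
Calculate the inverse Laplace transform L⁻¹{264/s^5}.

L⁻¹{n!/s^(n+1)} = t^n with n=4. So L⁻¹{24/s^5} = t^4, and L⁻¹{264/s^5} = (264/24)·t^4 = 11·t^4

Final answer: 11·t^4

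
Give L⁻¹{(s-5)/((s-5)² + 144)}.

Using frequency shift: L⁻¹{(s-a)/((s-a)² + b²)} = e^(at)cos(bt). Here a=5, b=12

Final answer: e^(5t)·cos(12t)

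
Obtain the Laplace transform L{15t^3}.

L{15t^3} = 15 · L{t^3} = 15 · 6/s^4 = 90/s^4

Final answer: 90/s^4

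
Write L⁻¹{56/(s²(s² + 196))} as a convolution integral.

56/(s²(s² + 196)) = (1/s²)·(56/(s² + 196)) = L{t}·L{4·sin(14t)}. So f(t) = t*(4·sin(14t)) = ∫₀ᵗ 4τ·sin(14(t-τ)) dτ

Final answer: ∫₀ᵗ 4τ·sin(14(t-τ)) dτ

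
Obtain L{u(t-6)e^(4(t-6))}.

u(t-a)f(t-a) with f(t)=e^(4t). L{e^(4t)} = 1/(s-4). By time shift: e^(-6s)/(s-4)

Final answer: e^(-6s)/(s-4)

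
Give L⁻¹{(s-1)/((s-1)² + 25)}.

Using frequency shift: L⁻¹{(s-a)/((s-a)² + b²)} = e^(at)cos(bt). Here a=1, b=5

Final answer: e^t·cos(5t)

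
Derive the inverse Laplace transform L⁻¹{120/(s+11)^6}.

L⁻¹{n!/(s-a)^(n+1)} = t^n·e^(at), so L⁻¹{120/(s+11)^6} = t^5·e^(-11t)

Final answer: t^5·e^(-11t)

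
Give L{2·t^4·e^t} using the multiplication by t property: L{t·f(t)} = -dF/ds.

Using L{t^n·e^(at)} = n!/(s-a)^(n+1), L{t^4·e^t} = 24/(s-1)^5, so L{2·t^4·e^t} = 2·24/(s-1)^5 = 48/(s-1)^5

Final answer: 48/(s-1)^5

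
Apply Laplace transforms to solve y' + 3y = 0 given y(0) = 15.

L{y'} + 3L{y} = 0. sY - 15 + 3Y = 0. Y(s+3) = 15. Y = 15/(s+3)

Final answer: y(t) = 15e^(-3t)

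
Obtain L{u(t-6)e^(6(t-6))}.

u(t-a)f(t-a) with f(t)=e^(6t). L{e^(6t)} = 1/(s-6). By time shift: e^(-6s)/(s-6)

Final answer: e^(-6s)/(s-6)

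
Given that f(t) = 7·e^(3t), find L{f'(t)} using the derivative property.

f(0) = 7, F(s) = 7/(s-3). L{f'(t)} = s·F(s) - f(0) = 7s/(s-3) - 7 = (7s - 7(s-3))/(s-3) = 21/(s-3)

Final answer: 21/(s-3)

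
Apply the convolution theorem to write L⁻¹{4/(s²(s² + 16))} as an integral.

4/(s²(s² + 16)) = (1/s²)·(4/(s² + 16)) = L{t}·L{sin(4t)}. So f(t) = t*(sin(4t)) = ∫₀ᵗ τ·sin(4(t-τ)) dτ

Final answer: ∫₀ᵗ τ·sin(4(t-τ)) dτ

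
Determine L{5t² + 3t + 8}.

L{5t² + 3t + 8} = 5·2/s³ + 3/s² + 8/s = 10/s³ + 3/s² + 8/s

Final answer: 10/s³ + 3/s² + 8/s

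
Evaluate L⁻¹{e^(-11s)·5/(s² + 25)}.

L⁻¹{5/(s² + 25)} = sin(5t). By the time shift theorem, L⁻¹{e^(-as)F(s)} = u(t-a)f(t-a) with a=11, so L⁻¹{e^(-11s)·5/(s² + 25)} = u(t-11)·sin(5(t-11))

Final answer: u(t-11)·sin(5(t-11))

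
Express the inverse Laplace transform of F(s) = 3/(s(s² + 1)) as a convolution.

3/(s(s² + 1)) = (1/s)·(3/(s² + 1)) = L{1}·L{3·sin(t)}. So f(t) = 1*(3·sin(t)) = ∫₀ᵗ 3·sin(τ) dτ

Final answer: ∫₀ᵗ 3·sin(τ) dτ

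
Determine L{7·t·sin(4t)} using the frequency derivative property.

L{sin(4t)} = 4/(s² + 16). By L{t·f(t)} = -F'(s): -d/ds[4/(s² + 16)] = -(4)·(-2s)/(s² + 16)² = 8s/(s² + 16)². Then L{7·t·sin(4t)} = 7·8s/(s² + 16)² = 56s/(s² + 16)²

Final answer: 56s/(s² + 16)²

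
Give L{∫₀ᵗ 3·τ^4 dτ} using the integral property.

L{∫₀ᵗ f(τ)dτ} = F(s)/s with f(t) = 3t^4. F(s) = 72/s^5, so L{∫₀ᵗ 3·τ^4 dτ} = (72/s^5)/s = 72/s^6. (Check: ∫₀ᵗ 3·τ^4 dτ = 3t^5/5.)

Final answer: 72/s^6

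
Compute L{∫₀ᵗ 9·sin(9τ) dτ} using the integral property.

L{∫₀ᵗ f(τ)dτ} = F(s)/s with F(s) = 81/(s² + 81), so the result is (81/(s² + 81))/s = 81/(s(s² + 81))

Final answer: 81/(s(s² + 81))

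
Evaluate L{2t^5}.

L{t^n} = n!/s^(n+1). So L{2t^5} = 2·5!/s^6 = 240/s^6

Final answer: 240/s^6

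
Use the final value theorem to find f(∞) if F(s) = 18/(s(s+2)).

f(∞) = lim_{s→0} s·18/(s(s+2)) = lim_{s→0} 18/(s+2) = 18/2 = 9

Final answer: 9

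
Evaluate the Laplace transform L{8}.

L{8} = 8 · L{1} = 8/s

Final answer: 8/s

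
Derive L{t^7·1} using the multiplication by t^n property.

L{1} = 1/s. d^1/ds^1[1/s] = -1/s². d^2/ds^2[1/s] = 2/s^3. d^3/ds^3[1/s] = -6/s^4. d^4/ds^4[1/s] = 24/s^5. d^5/ds^5[1/s] = -120/s^6. d^6/ds^6[1/s] = 720/s^7. d^7/ds^7[1/s] = -5040/s^8. So L{t^7} = (-1)^{7}·-5040/s^8 = 5040/s^8

Final answer: 5040/s^8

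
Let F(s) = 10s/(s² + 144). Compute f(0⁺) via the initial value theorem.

f(0⁺) = lim_{s→∞} s·10s/(s² + 144) = lim_{s→∞} 10s²/(s² + 144) = 10

Final answer: 10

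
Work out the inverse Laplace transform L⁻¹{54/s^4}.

L⁻¹{n!/s^(n+1)} = t^n with n=3. So L⁻¹{6/s^4} = t^3, and L⁻¹{54/s^4} = (54/6)·t^3 = 9·t^3

Final answer: 9·t^3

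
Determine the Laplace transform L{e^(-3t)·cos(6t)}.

L{e^(at)·cos(ωt)} = (s-a)/((s-a)² + ω²), so L{e^(-3t)·cos(6t)} = (s+3)/((s+3)² + 36)

Final answer: (s+3)/((s+3)² + 36)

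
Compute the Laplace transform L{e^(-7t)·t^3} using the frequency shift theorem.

L{e^(at)·t^n} = n!/(s-a)^(n+1), so L{e^(-7t)·t^3} = 6/(s+7)^4

Final answer: 6/(s+7)^4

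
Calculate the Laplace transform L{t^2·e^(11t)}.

L{t^n·e^(at)} = n!/(s-a)^(n+1), so L{t^2·e^(11t)} = 2/(s-11)^3

Final answer: 2/(s-11)^3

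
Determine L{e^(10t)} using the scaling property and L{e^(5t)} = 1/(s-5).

Using L{f(at)} = (1/a)F(s/a) with a=2 and f(t) = e^(5t): L{e^(10t)} = (1/2) · 1/((s/2)-5) = (1/2) · 2/(s-10) = 1/(s-10)

Final answer: 1/(s-10)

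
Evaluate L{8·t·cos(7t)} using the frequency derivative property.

L{cos(7t)} = s/(s² + 49). Derivative: d/ds[s/(s² + 49)] = [(s² + 49) - s·2s]/(s² + 49)² = (49 - s²)/(s² + 49)². So L{t·cos(7t)} = -F'(s) = (s² - 49)/(s² + 49)². Then L{8·t·cos(7t)} = 8·(s² - 49)/(s² + 49)²

Final answer: 8·(s² - 49)/(s² + 49)²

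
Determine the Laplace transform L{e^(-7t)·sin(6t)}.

L{e^(at)·sin(ωt)} = ω/((s-a)² + ω²), so L{e^(-7t)·sin(6t)} = 6/((s+7)² + 36)

Final answer: 6/((s+7)² + 36)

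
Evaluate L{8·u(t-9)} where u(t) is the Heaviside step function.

L{u(t-a)} = e^(-as)/s. Here a=9, so L{u(t-9)} = e^(-9s)/s, and L{8·u(t-9)} = 8·e^(-9s)/s

Final answer: 8·e^(-9s)/s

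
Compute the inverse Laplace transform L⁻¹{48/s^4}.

L⁻¹{n!/s^(n+1)} = t^n with n=3. So L⁻¹{6/s^4} = t^3, and L⁻¹{48/s^4} = (48/6)·t^3 = 8·t^3

Final answer: 8·t^3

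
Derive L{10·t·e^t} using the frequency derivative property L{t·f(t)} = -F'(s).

L{e^t} = 1/(s-1). By frequency derivative: L{t·e^t} = -d/ds[1/(s-1)] = -(-1)/(s-1)² = 1/(s-1)². Then L{10·t·e^t} = 10·1/(s-1)² = 10/(s-1)²

Final answer: 10/(s-1)²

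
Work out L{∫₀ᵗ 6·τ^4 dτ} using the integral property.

L{∫₀ᵗ f(τ)dτ} = F(s)/s with f(t) = 6t^4. F(s) = 144/s^5, so L{∫₀ᵗ 6·τ^4 dτ} = (144/s^5)/s = 144/s^6. (Check: ∫₀ᵗ 6·τ^4 dτ = 6t^5/5.)

Final answer: 144/s^6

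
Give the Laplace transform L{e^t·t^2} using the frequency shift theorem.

L{e^(at)·t^n} = n!/(s-a)^(n+1), so L{e^t·t^2} = 2/(s-1)^3

Final answer: 2/(s-1)^3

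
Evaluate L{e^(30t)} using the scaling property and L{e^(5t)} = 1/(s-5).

Using L{f(at)} = (1/a)F(s/a) with a=6 and f(t) = e^(5t): L{e^(30t)} = (1/6) · 1/((s/6)-5) = (1/6) · 6/(s-30) = 1/(s-30)

Final answer: 1/(s-30)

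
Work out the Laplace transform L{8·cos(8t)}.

L{cos(ωt)} = s/(s² + ω²), so L{cos(8t)} = s/(s² + 64). Then L{8·cos(8t)} = 8·s/(s² + 64) = 8s/(s² + 64)

Final answer: 8s/(s² + 64)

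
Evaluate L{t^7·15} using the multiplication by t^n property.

L{15} = 15/s. d^1/ds^1[1/s] = -1/s². d^2/ds^2[1/s] = 2/s^3. d^3/ds^3[1/s] = -6/s^4. d^4/ds^4[1/s] = 24/s^5. d^5/ds^5[1/s] = -120/s^6. d^6/ds^6[1/s] = 720/s^7. d^7/ds^7[1/s] = -5040/s^8. So L{t^7} = (-1)^{7}·-5040/s^8 = 5040/s^8. Then L{t^7·15} = 15·5040/s^8 = 75600/s^8

Final answer: 75600/s^8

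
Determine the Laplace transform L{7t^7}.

L{7t^7} = 7 · L{t^7} = 7 · 5040/s^8 = 35280/s^8

Final answer: 35280/s^8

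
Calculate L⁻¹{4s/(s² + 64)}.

This is the form c·s/(s² + a²) with a = 8, c = 4. L⁻¹ = 4·cos(8t)

Final answer: 4·cos(8t)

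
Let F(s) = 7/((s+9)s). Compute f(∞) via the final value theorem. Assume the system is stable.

f(∞) = lim_{s→0} sF(s) = lim_{s→0} 7/(s+9) = 7/9

Final answer: 7/9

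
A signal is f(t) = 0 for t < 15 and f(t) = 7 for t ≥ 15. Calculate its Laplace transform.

f(t) = 7·u(t-15). L{u(t-15)} = e^(-15s)/s, so L{f(t)} = 7·e^(-15s)/s

Final answer: 7·e^(-15s)/s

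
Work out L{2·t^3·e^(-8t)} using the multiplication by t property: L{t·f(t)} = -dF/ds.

Using L{t^n·e^(at)} = n!/(s-a)^(n+1), L{t^3·e^(-8t)} = 6/(s+8)^4, so L{2·t^3·e^(-8t)} = 2·6/(s+8)^4 = 12/(s+8)^4

Final answer: 12/(s+8)^4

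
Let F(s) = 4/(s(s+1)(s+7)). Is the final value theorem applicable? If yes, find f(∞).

Poles of sF(s) = 4/((s+1)(s+7)) are at s = -1 and s = -7, both in the left half-plane. Theorem applies. f(∞) = lim_{s→0} sF(s) = 4/(1·7) = 4/7

Final answer: 4/7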